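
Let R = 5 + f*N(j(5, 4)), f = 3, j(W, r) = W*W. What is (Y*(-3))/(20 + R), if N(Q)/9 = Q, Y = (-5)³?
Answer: 15/28 ≈ 0.53571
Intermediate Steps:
j(W, r) = W²
Y = -125
N(Q) = 9*Q
R = 680 (R = 5 + 3*(9*5²) = 5 + 3*(9*25) = 5 + 3*225 = 5 + 675 = 680)
(Y*(-3))/(20 + R) = (-125*(-3))/(20 + 680) = 375/700 = 375*(1/700) = 15/28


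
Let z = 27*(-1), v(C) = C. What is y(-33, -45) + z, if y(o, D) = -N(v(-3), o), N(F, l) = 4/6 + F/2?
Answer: -157/6 ≈ -26.167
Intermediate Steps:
N(F, l) = ⅔ + F/2 (N(F, l) = 4*(⅙) + F*(½) = ⅔ + F/2)
z = -27
y(o, D) = ⅚ (y(o, D) = -(⅔ + (½)*(-3)) = -(⅔ - 3/2) = -1*(-⅚) = ⅚)
y(-33, -45) + z = ⅚ - 27 = -157/6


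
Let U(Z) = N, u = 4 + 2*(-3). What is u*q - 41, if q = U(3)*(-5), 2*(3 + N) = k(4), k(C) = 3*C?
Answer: -11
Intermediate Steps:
u = -2 (u = 4 - 6 = -2)
N = 3 (N = -3 + (3*4)/2 = -3 + (½)*12 = -3 + 6 = 3)
U(Z) = 3
q = -15 (q = 3*(-5) = -15)
u*q - 41 = -2*(-15) - 41 = 30 - 41 = -11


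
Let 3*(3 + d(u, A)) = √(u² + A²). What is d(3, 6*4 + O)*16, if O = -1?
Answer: -48 + 16*√538/3 ≈ 75.706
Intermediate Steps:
d(u, A) = -3 + √(A² + u²)/3 (d(u, A) = -3 + √(u² + A²)/3 = -3 + √(A² + u²)/3)
d(3, 6*4 + O)*16 = (-3 + √((6*4 - 1)² + 3²)/3)*16 = (-3 + √((24 - 1)² + 9)/3)*16 = (-3 + √(23² + 9)/3)*16 = (-3 + √(529 + 9)/3)*16 = (-3 + √538/3)*16 = -48 + 16*√538/3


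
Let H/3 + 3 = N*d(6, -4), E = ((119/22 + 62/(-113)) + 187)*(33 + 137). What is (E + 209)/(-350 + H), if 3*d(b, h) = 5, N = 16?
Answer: -13600604/115599 ≈ -117.65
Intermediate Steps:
d(b, h) = 5/3 (d(b, h) = (1/3)*5 = 5/3)
E = 40542025/1243 (E = ((119*(1/22) + 62*(-1/113)) + 187)*170 = ((119/22 - 62/113) + 187)*170 = (12083/2486 + 187)*170 = (476965/2486)*170 = 40542025/1243 ≈ 32616.)
H = 71 (H = -9 + 3*(16*(5/3)) = -9 + 3*(80/3) = -9 + 80 = 71)
(E + 209)/(-350 + H) = (40542025/1243 + 209)/(-350 + 71) = (40801812/1243)/(-279) = (40801812/1243)*(-1/279) = -13600604/115599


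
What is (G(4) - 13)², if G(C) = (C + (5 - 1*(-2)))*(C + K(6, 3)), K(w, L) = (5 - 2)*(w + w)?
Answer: 182329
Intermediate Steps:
K(w, L) = 6*w (K(w, L) = 3*(2*w) = 6*w)
G(C) = (7 + C)*(36 + C) (G(C) = (C + (5 - 1*(-2)))*(C + 6*6) = (C + (5 + 2))*(C + 36) = (C + 7)*(36 + C) = (7 + C)*(36 + C))
(G(4) - 13)² = ((252 + 4² + 43*4) - 13)² = ((252 + 16 + 172) - 13)² = (440 - 13)² = 427² = 182329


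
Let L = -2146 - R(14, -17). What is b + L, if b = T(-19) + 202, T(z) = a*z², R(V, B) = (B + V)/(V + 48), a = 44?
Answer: 864283/62 ≈ 13940.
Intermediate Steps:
R(V, B) = (B + V)/(48 + V)
T(z) = 44*z²
b = 16086 (b = 44*(-19)² + 202 = 44*361 + 202 = 15884 + 202 = 16086)
L = -133049/62 (L = -2146 - (-17 + 14)/(48 + 14) = -2146 - (-3)/62 = -2146 - 1*(-3/62) = -2146 + 3/62 = -133049/62 ≈ -2146.0)
b + L = 16086 - 133049/62 = 864283/62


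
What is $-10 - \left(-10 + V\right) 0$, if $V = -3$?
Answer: $-10$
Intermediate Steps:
$-10 - \left(-10 + V\right) 0 = -10 - \left(-10 - 3\right) 0 = -10 - \left(-13\right) 0 = -10 - 0 = -10 + 0 = -10$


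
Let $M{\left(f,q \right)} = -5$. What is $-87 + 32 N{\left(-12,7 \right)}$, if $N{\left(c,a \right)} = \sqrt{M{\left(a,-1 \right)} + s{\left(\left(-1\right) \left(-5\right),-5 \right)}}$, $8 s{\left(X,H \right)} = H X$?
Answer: $-87 + 8 i \sqrt{130} \approx -87.0 + 91.214 i$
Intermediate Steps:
$s{\left(X,H \right)} = \frac{H X}{8}$
$N{\left(c,a \right)} = \frac{i \sqrt{130}}{4}$ ($N{\left(c,a \right)} = \sqrt{-5 + \frac{1}{8} \left(-5\right) \left(\left(-1\right) \left(-5\right)\right)} = \sqrt{-5 + \frac{1}{8} \left(-5\right) 5} = \sqrt{-5 - \frac{25}{8}} = \sqrt{- \frac{65}{8}} = \frac{i \sqrt{130}}{4}$)
$-87 + 32 N{\left(-12,7 \right)} = -87 + 32 \frac{i \sqrt{130}}{4} = -87 + 8 i \sqrt{130}$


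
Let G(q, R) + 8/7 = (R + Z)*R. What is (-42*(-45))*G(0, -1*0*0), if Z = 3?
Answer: -2160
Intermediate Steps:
G(q, R) = -8/7 + R*(3 + R) (G(q, R) = -8/7 + (R + 3)*R = -8/7 + (3 + R)*R = -8/7 + R*(3 + R))
(-42*(-45))*G(0, -1*0*0) = (-42*(-45))*(-8/7 + (-1*0*0)² + 3*(-1*0*0)) = 1890*(-8/7 + (0*0)² + 3*(0*0)) = 1890*(-8/7 + 0² + 3*0) = 1890*(-8/7 + 0 + 0) = 1890*(-8/7) = -2160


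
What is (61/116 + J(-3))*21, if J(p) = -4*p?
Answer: 30513/116 ≈ 263.04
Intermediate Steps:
(61/116 + J(-3))*21 = (61/116 - 4*(-3))*21 = (61*(1/116) + 12)*21 = (61/116 + 12)*21 = (1453/116)*21 = 30513/116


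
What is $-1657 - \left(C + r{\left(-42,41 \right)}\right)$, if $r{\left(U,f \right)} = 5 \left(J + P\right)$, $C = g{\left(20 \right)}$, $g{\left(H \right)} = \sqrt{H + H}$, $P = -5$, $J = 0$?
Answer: $-1632 - 2 \sqrt{10} \approx -1638.3$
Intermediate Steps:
$g{\left(H \right)} = \sqrt{2} \sqrt{H}$ ($g{\left(H \right)} = \sqrt{2 H} = \sqrt{2} \sqrt{H}$)
$C = 2 \sqrt{10}$ ($C = \sqrt{2} \sqrt{20} = \sqrt{2} \cdot 2 \sqrt{5} = 2 \sqrt{10} \approx 6.3246$)
$r{\left(U,f \right)} = -25$ ($r{\left(U,f \right)} = 5 \left(0 - 5\right) = 5 \left(-5\right) = -25$)
$-1657 - \left(C + r{\left(-42,41 \right)}\right) = -1657 - \left(2 \sqrt{10} - 25\right) = -1657 - \left(-25 + 2 \sqrt{10}\right) = -1657 + \left(25 - 2 \sqrt{10}\right) = -1632 - 2 \sqrt{10}$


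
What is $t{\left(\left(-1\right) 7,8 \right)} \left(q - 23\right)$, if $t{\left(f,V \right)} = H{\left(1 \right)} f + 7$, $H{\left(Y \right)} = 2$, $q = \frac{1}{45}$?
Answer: $\frac{7238}{45} \approx 160.84$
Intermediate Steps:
$q = \frac{1}{45} \approx 0.022222$
$t{\left(f,V \right)} = 7 + 2 f$ ($t{\left(f,V \right)} = 2 f + 7 = 7 + 2 f$)
$t{\left(\left(-1\right) 7,8 \right)} \left(q - 23\right) = \left(7 + 2 \left(\left(-1\right) 7\right)\right) \left(\frac{1}{45} - 23\right) = \left(7 + 2 \left(-7\right)\right) \left(- \frac{1034}{45}\right) = \left(7 - 14\right) \left(- \frac{1034}{45}\right) = \left(-7\right) \left(- \frac{1034}{45}\right) = \frac{7238}{45}$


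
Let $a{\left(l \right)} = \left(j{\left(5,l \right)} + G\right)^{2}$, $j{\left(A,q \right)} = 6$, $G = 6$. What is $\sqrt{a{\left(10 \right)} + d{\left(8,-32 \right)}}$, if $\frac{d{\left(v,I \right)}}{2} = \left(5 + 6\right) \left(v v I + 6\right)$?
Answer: $2 i \sqrt{11195} \approx 211.61 i$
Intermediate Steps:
$d{\left(v,I \right)} = 132 + 22 I v^{2}$ ($d{\left(v,I \right)} = 2 \left(5 + 6\right) \left(v v I + 6\right) = 2 \cdot 11 \left(v^{2} I + 6\right) = 2 \cdot 11 \left(I v^{2} + 6\right) = 2 \cdot 11 \left(6 + I v^{2}\right) = 2 \left(66 + 11 I v^{2}\right) = 132 + 22 I v^{2}$)
$a{\left(l \right)} = 144$ ($a{\left(l \right)} = \left(6 + 6\right)^{2} = 12^{2} = 144$)
$\sqrt{a{\left(10 \right)} + d{\left(8,-32 \right)}} = \sqrt{144 + \left(132 + 22 \left(-32\right) 8^{2}\right)} = \sqrt{144 + \left(132 + 22 \left(-32\right) 64\right)} = \sqrt{144 + \left(132 - 45056\right)} = \sqrt{144 - 44924} = \sqrt{-44780} = 2 i \sqrt{11195}$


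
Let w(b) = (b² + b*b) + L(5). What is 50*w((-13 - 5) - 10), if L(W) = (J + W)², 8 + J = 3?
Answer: 78400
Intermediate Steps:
J = -5 (J = -8 + 3 = -5)
L(W) = (-5 + W)²
w(b) = 2*b² (w(b) = (b² + b*b) + (-5 + 5)² = (b² + b²) + 0² = 2*b² + 0 = 2*b²)
50*w((-13 - 5) - 10) = 50*(2*((-13 - 5) - 10)²) = 50*(2*(-18 - 10)²) = 50*(2*(-28)²) = 50*(2*784) = 50*1568 = 78400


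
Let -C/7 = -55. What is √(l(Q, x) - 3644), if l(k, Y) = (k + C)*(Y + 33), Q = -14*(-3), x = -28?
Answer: I*√1509 ≈ 38.846*I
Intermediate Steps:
C = 385 (C = -7*(-55) = 385)
Q = 42
l(k, Y) = (33 + Y)*(385 + k) (l(k, Y) = (k + 385)*(Y + 33) = (385 + k)*(33 + Y) = (33 + Y)*(385 + k))
√(l(Q, x) - 3644) = √((12705 + 33*42 + 385*(-28) - 28*42) - 3644) = √((12705 + 1386 - 10780 - 1176) - 3644) = √(2135 - 3644) = √(-1509) = I*√1509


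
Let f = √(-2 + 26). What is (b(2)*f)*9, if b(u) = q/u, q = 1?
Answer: 9*√6 ≈ 22.045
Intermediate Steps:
f = 2*√6 (f = √24 = 2*√6 ≈ 4.8990)
b(u) = 1/u
(b(2)*f)*9 = ((2*√6)/2)*9 = √6*9 = 9*√6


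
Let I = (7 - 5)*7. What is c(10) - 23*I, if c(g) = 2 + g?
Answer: -310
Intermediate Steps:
I = 14 (I = 2*7 = 14)
c(10) - 23*I = (2 + 10) - 23*14 = 12 - 322 = -310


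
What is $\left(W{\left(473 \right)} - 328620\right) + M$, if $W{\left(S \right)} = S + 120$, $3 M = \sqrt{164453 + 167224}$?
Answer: $-328027 + \sqrt{36853} \approx -3.2784 \cdot 10^{5}$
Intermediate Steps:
$M = \sqrt{36853}$ ($M = \frac{\sqrt{164453 + 167224}}{3} = \frac{\sqrt{331677}}{3} = \frac{3 \sqrt{36853}}{3} = \sqrt{36853} \approx 191.97$)
$W{\left(S \right)} = 120 + S$
$\left(W{\left(473 \right)} - 328620\right) + M = \left(\left(120 + 473\right) - 328620\right) + \sqrt{36853} = \left(593 - 328620\right) + \sqrt{36853} = -328027 + \sqrt{36853}$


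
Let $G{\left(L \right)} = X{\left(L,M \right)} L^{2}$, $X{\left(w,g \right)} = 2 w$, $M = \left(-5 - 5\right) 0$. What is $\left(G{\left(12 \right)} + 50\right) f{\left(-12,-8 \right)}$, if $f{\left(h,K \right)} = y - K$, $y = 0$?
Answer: $28048$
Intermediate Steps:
$M = 0$ ($M = \left(-10\right) 0 = 0$)
$f{\left(h,K \right)} = - K$ ($f{\left(h,K \right)} = 0 - K = - K$)
$G{\left(L \right)} = 2 L^{3}$ ($G{\left(L \right)} = 2 L L^{2} = 2 L^{3}$)
$\left(G{\left(12 \right)} + 50\right) f{\left(-12,-8 \right)} = \left(2 \cdot 12^{3} + 50\right) \left(\left(-1\right) \left(-8\right)\right) = \left(2 \cdot 1728 + 50\right) 8 = \left(3456 + 50\right) 8 = 3506 \cdot 8 = 28048$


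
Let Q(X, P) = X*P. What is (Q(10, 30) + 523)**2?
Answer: 677329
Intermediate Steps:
Q(X, P) = P*X
(Q(10, 30) + 523)**2 = (30*10 + 523)**2 = (300 + 523)**2 = 823**2 = 677329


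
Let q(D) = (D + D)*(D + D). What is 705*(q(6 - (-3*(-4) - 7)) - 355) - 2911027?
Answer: -3158482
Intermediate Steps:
q(D) = 4*D² (q(D) = (2*D)*(2*D) = 4*D²)
705*(q(6 - (-3*(-4) - 7)) - 355) - 2911027 = 705*(4*(6 - (-3*(-4) - 7))² - 355) - 2911027 = 705*(4*(6 - (12 - 7))² - 355) - 2911027 = 705*(4*(6 - 1*5)² - 355) - 2911027 = 705*(4*(6 - 5)² - 355) - 2911027 = 705*(4*1² - 355) - 2911027 = 705*(4*1 - 355) - 2911027 = 705*(4 - 355) - 2911027 = 705*(-351) - 2911027 = -247455 - 2911027 = -3158482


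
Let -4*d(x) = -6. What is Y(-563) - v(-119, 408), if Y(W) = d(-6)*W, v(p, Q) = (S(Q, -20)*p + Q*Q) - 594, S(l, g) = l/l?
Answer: -333191/2 ≈ -1.6660e+5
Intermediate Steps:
S(l, g) = 1
d(x) = 3/2 (d(x) = -¼*(-6) = 3/2)
v(p, Q) = -594 + p + Q² (v(p, Q) = (1*p + Q*Q) - 594 = (p + Q²) - 594 = -594 + p + Q²)
Y(W) = 3*W/2
Y(-563) - v(-119, 408) = (3/2)*(-563) - (-594 - 119 + 408²) = -1689/2 - (-594 - 119 + 166464) = -1689/2 - 1*165751 = -1689/2 - 165751 = -333191/2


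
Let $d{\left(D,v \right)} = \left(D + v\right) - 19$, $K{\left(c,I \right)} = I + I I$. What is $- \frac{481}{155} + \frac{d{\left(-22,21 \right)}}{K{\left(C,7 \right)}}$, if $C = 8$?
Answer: $- \frac{7509}{2170} \approx -3.4604$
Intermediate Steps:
$K{\left(c,I \right)} = I + I^{2}$
$d{\left(D,v \right)} = -19 + D + v$
$- \frac{481}{155} + \frac{d{\left(-22,21 \right)}}{K{\left(C,7 \right)}} = - \frac{481}{155} + \frac{-19 - 22 + 21}{7 \left(1 + 7\right)} = \left(-481\right) \frac{1}{155} - \frac{20}{7 \cdot 8} = - \frac{481}{155} - \frac{20}{56} = - \frac{481}{155} - \frac{5}{14} = - \frac{7509}{2170}$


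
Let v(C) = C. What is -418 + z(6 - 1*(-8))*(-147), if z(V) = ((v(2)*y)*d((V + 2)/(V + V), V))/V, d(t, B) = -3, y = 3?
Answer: -229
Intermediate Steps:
z(V) = -18/V (z(V) = ((2*3)*(-3))/V = (6*(-3))/V = -18/V)
-418 + z(6 - 1*(-8))*(-147) = -418 - 18/(6 - 1*(-8))*(-147) = -418 - 18/(6 + 8)*(-147) = -418 - 18/14*(-147) = -418 - 18*1/14*(-147) = -418 - 9/7*(-147) = -418 + 189 = -229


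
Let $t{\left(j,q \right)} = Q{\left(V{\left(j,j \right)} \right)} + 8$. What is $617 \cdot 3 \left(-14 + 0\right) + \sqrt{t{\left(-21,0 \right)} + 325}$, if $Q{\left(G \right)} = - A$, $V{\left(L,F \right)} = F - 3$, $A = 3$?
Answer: $-25914 + \sqrt{330} \approx -25896.0$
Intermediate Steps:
$V{\left(L,F \right)} = -3 + F$ ($V{\left(L,F \right)} = F - 3 = -3 + F$)
$Q{\left(G \right)} = -3$ ($Q{\left(G \right)} = \left(-1\right) 3 = -3$)
$t{\left(j,q \right)} = 5$ ($t{\left(j,q \right)} = -3 + 8 = 5$)
$617 \cdot 3 \left(-14 + 0\right) + \sqrt{t{\left(-21,0 \right)} + 325} = 617 \cdot 3 \left(-14 + 0\right) + \sqrt{5 + 325} = 617 \cdot 3 \left(-14\right) + \sqrt{330} = 617 \left(-42\right) + \sqrt{330} = -25914 + \sqrt{330}$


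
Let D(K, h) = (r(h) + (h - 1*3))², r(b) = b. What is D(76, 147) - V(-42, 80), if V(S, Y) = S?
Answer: 84723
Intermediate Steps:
D(K, h) = (-3 + 2*h)² (D(K, h) = (h + (h - 1*3))² = (h + (h - 3))² = (h + (-3 + h))² = (-3 + 2*h)²)
D(76, 147) - V(-42, 80) = (-3 + 2*147)² - 1*(-42) = (-3 + 294)² + 42 = 291² + 42 = 84681 + 42 = 84723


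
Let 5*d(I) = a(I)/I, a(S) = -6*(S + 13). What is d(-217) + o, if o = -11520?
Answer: -12500424/1085 ≈ -11521.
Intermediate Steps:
a(S) = -78 - 6*S (a(S) = -6*(13 + S) = -78 - 6*S)
d(I) = (-78 - 6*I)/(5*I) (d(I) = ((-78 - 6*I)/I)/5 = (-78 - 6*I)/(5*I))
d(-217) + o = (6/5)*(-13 - 1*(-217))/(-217) - 11520 = (6/5)*(-1/217)*(-13 + 217) - 11520 = (6/5)*(-1/217)*204 - 11520 = -1224/1085 - 11520 = -12500424/1085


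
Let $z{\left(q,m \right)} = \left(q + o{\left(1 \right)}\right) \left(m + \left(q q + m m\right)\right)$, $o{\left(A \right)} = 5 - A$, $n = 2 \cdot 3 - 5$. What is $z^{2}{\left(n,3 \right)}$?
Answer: $4225$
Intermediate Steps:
$n = 1$ ($n = 6 - 5 = 1$)
$z{\left(q,m \right)} = \left(4 + q\right) \left(m + m^{2} + q^{2}\right)$ ($z{\left(q,m \right)} = \left(q + \left(5 - 1\right)\right) \left(m + \left(q q + m m\right)\right) = \left(q + \left(5 - 1\right)\right) \left(m + \left(q^{2} + m^{2}\right)\right) = \left(q + 4\right) \left(m + \left(m^{2} + q^{2}\right)\right) = \left(4 + q\right) \left(m + m^{2} + q^{2}\right)$)
$z^{2}{\left(n,3 \right)} = \left(1^{3} + 4 \cdot 3 + 4 \cdot 3^{2} + 4 \cdot 1^{2} + 3 \cdot 1 + 1 \cdot 3^{2}\right)^{2} = \left(1 + 12 + 4 \cdot 9 + 4 \cdot 1 + 3 + 1 \cdot 9\right)^{2} = \left(1 + 12 + 36 + 4 + 3 + 9\right)^{2} = 65^{2} = 4225$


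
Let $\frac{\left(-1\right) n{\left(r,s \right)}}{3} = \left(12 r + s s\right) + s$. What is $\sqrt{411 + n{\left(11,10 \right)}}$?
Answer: $3 i \sqrt{35} \approx 17.748 i$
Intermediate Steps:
$n{\left(r,s \right)} = - 36 r - 3 s - 3 s^{2}$ ($n{\left(r,s \right)} = - 3 \left(\left(12 r + s s\right) + s\right) = - 3 \left(\left(12 r + s^{2}\right) + s\right) = - 3 \left(\left(s^{2} + 12 r\right) + s\right) = - 3 \left(s + s^{2} + 12 r\right) = - 36 r - 3 s - 3 s^{2}$)
$\sqrt{411 + n{\left(11,10 \right)}} = \sqrt{411 - \left(426 + 300\right)} = \sqrt{411 - 726} = \sqrt{-315} = 3 i \sqrt{35}$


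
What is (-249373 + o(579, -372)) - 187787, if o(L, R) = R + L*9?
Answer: -432321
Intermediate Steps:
o(L, R) = R + 9*L
(-249373 + o(579, -372)) - 187787 = (-249373 + (-372 + 9*579)) - 187787 = (-249373 + (-372 + 5211)) - 187787 = (-249373 + 4839) - 187787 = -244534 - 187787 = -432321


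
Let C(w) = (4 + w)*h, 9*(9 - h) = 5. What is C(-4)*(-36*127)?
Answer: 0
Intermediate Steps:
h = 76/9 (h = 9 - ⅑*5 = 9 - 5/9 = 76/9 ≈ 8.4444)
C(w) = 304/9 + 76*w/9 (C(w) = (4 + w)*(76/9) = 304/9 + 76*w/9)
C(-4)*(-36*127) = (304/9 + (76/9)*(-4))*(-36*127) = (304/9 - 304/9)*(-4572) = 0*(-4572) = 0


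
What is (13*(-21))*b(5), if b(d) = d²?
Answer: -6825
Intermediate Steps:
(13*(-21))*b(5) = (13*(-21))*5² = -273*25 = -6825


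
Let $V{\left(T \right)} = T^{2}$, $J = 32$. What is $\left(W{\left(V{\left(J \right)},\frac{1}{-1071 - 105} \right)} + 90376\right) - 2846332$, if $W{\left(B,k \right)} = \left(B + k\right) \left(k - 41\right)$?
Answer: $- \frac{3869485025447}{1382976} \approx -2.7979 \cdot 10^{6}$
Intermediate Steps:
$W{\left(B,k \right)} = \left(-41 + k\right) \left(B + k\right)$ ($W{\left(B,k \right)} = \left(B + k\right) \left(-41 + k\right) = \left(-41 + k\right) \left(B + k\right)$)
$\left(W{\left(V{\left(J \right)},\frac{1}{-1071 - 105} \right)} + 90376\right) - 2846332 = \left(\left(\left(\frac{1}{-1071 - 105}\right)^{2} - 41 \cdot 32^{2} - \frac{41}{-1071 - 105} + \frac{32^{2}}{-1071 - 105}\right) + 90376\right) - 2846332 = \left(\left(\left(\frac{1}{-1176}\right)^{2} - 41984 - \frac{41}{-1176} + \frac{1024}{-1176}\right) + 90376\right) - 2846332 = \left(\left(\left(- \frac{1}{1176}\right)^{2} - 41984 - - \frac{41}{1176} + 1024 \left(- \frac{1}{1176}\right)\right) + 90376\right) - 2846332 = \left(\left(\frac{1}{1382976} - 41984 + \frac{41}{1176} - \frac{128}{147}\right) + 90376\right) - 2846332 = \left(- \frac{58064020391}{1382976} + 90376\right) - 2846332 = \frac{66923818585}{1382976} - 2846332 = - \frac{3869485025447}{1382976}$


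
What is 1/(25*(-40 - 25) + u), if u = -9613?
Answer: -1/11238 ≈ -8.8984e-5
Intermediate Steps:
1/(25*(-40 - 25) + u) = 1/(25*(-40 - 25) - 9613) = 1/(25*(-65) - 9613) = 1/(-1625 - 9613) = 1/(-11238) = -1/11238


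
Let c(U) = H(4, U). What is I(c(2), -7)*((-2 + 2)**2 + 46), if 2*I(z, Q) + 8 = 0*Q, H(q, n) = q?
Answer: -184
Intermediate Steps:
c(U) = 4
I(z, Q) = -4 (I(z, Q) = -4 + (0*Q)/2 = -4 + (1/2)*0 = -4 + 0 = -4)
I(c(2), -7)*((-2 + 2)**2 + 46) = -4*((-2 + 2)**2 + 46) = -4*(0**2 + 46) = -4*(0 + 46) = -4*46 = -184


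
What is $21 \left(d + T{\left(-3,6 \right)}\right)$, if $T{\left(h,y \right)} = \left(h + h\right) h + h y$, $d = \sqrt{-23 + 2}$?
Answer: $21 i \sqrt{21} \approx 96.234 i$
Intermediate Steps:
$d = i \sqrt{21}$ ($d = \sqrt{-21} = i \sqrt{21} \approx 4.5826 i$)
$T{\left(h,y \right)} = 2 h^{2} + h y$ ($T{\left(h,y \right)} = 2 h h + h y = 2 h^{2} + h y$)
$21 \left(d + T{\left(-3,6 \right)}\right) = 21 \left(i \sqrt{21} - 3 \left(6 + 2 \left(-3\right)\right)\right) = 21 \left(i \sqrt{21} - 3 \left(6 - 6\right)\right) = 21 \left(i \sqrt{21} - 0\right) = 21 \left(i \sqrt{21} + 0\right) = 21 i \sqrt{21}$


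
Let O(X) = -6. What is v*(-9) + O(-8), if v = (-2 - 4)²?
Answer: -330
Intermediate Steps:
v = 36 (v = (-6)² = 36)
v*(-9) + O(-8) = 36*(-9) - 6 = -324 - 6 = -330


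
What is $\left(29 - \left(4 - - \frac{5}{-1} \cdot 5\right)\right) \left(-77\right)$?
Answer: $-3850$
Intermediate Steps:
$\left(29 - \left(4 - - \frac{5}{-1} \cdot 5\right)\right) \left(-77\right) = \left(29 - \left(4 - \left(-5\right) \left(-1\right) 5\right)\right) \left(-77\right) = \left(29 + \left(5 \cdot 5 - 4\right)\right) \left(-77\right) = \left(29 + \left(25 - 4\right)\right) \left(-77\right) = \left(29 + 21\right) \left(-77\right) = 50 \left(-77\right) = -3850$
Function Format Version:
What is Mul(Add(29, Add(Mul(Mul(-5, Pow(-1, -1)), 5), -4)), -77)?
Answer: -3850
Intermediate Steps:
Mul(Add(29, Add(Mul(Mul(-5, Pow(-1, -1)), 5), -4)), -77) = Mul(Add(29, Add(Mul(Mul(-5, -1), 5), -4)), -77) = Mul(Add(29, Add(Mul(5, 5), -4)), -77) = Mul(Add(29, Add(25, -4)), -77) = Mul(Add(29, 21), -77) = Mul(50, -77) = -3850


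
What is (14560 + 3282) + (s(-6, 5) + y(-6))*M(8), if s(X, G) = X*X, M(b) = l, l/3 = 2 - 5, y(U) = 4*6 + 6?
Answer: 17248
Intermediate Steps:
y(U) = 30 (y(U) = 24 + 6 = 30)
l = -9 (l = 3*(2 - 5) = 3*(-3) = -9)
M(b) = -9
s(X, G) = X²
(14560 + 3282) + (s(-6, 5) + y(-6))*M(8) = (14560 + 3282) + ((-6)² + 30)*(-9) = 17842 + (36 + 30)*(-9) = 17842 + 66*(-9) = 17842 - 594 = 17248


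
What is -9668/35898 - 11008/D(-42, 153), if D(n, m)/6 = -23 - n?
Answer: -11007426/113677 ≈ -96.831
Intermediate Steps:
D(n, m) = -138 - 6*n (D(n, m) = 6*(-23 - n) = -138 - 6*n)
-9668/35898 - 11008/D(-42, 153) = -9668/35898 - 11008/(-138 - 6*(-42)) = -9668*1/35898 - 11008/(-138 + 252) = -4834/17949 - 11008/114 = -4834/17949 - 11008*1/114 = -4834/17949 - 5504/57 = -11007426/113677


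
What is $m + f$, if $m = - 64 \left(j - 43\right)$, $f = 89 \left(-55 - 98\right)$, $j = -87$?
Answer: $-5297$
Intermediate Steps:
$f = -13617$ ($f = 89 \left(-153\right) = -13617$)
$m = 8320$ ($m = - 64 \left(-87 - 43\right) = \left(-64\right) \left(-130\right) = 8320$)
$m + f = 8320 - 13617 = -5297$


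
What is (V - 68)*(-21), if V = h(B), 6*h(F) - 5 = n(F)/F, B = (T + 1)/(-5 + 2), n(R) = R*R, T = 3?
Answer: 8491/6 ≈ 1415.2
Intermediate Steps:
n(R) = R**2
B = -4/3 (B = (3 + 1)/(-5 + 2) = 4/(-3) = 4*(-1/3) = -4/3 ≈ -1.3333)
h(F) = 5/6 + F/6 (h(F) = 5/6 + (F**2/F)/6 = 5/6 + F/6)
V = 11/18 (V = 5/6 + (1/6)*(-4/3) = 5/6 - 2/9 = 11/18 ≈ 0.61111)
(V - 68)*(-21) = (11/18 - 68)*(-21) = -1213/18*(-21) = 8491/6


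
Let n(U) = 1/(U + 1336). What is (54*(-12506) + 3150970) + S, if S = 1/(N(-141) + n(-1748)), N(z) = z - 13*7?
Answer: 236634622498/95585 ≈ 2.4756e+6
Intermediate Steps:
n(U) = 1/(1336 + U)
N(z) = -91 + z (N(z) = z - 91 = -91 + z)
S = -412/95585 (S = 1/((-91 - 141) + 1/(1336 - 1748)) = 1/(-232 + 1/(-412)) = 1/(-232 - 1/412) = 1/(-95585/412) = -412/95585 ≈ -0.0043103)
(54*(-12506) + 3150970) + S = (54*(-12506) + 3150970) - 412/95585 = (-675324 + 3150970) - 412/95585 = 2475646 - 412/95585 = 236634622498/95585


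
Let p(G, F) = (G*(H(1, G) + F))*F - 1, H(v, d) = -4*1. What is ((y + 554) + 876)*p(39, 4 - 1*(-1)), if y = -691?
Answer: 143366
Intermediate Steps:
H(v, d) = -4
p(G, F) = -1 + F*G*(-4 + F) (p(G, F) = (G*(-4 + F))*F - 1 = F*G*(-4 + F) - 1 = -1 + F*G*(-4 + F))
((y + 554) + 876)*p(39, 4 - 1*(-1)) = ((-691 + 554) + 876)*(-1 + 39*(4 - 1*(-1))² - 4*(4 - 1*(-1))*39) = (-137 + 876)*(-1 + 39*(4 + 1)² - 4*(4 + 1)*39) = 739*(-1 + 39*5² - 4*5*39) = 739*(-1 + 39*25 - 780) = 739*(-1 + 975 - 780) = 739*194 = 143366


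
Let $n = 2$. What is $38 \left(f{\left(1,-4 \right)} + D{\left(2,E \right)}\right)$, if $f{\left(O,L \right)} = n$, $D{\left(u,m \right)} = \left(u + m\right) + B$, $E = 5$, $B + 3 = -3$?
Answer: $114$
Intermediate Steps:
$B = -6$ ($B = -3 - 3 = -6$)
$D{\left(u,m \right)} = -6 + m + u$ ($D{\left(u,m \right)} = \left(u + m\right) - 6 = \left(m + u\right) - 6 = -6 + m + u$)
$f{\left(O,L \right)} = 2$
$38 \left(f{\left(1,-4 \right)} + D{\left(2,E \right)}\right) = 38 \left(2 + \left(-6 + 5 + 2\right)\right) = 38 \left(2 + 1\right) = 38 \cdot 3 = 114$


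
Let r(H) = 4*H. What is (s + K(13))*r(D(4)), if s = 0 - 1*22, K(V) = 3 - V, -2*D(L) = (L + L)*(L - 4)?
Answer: 0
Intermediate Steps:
D(L) = -L*(-4 + L) (D(L) = -(L + L)*(L - 4)/2 = -2*L*(-4 + L)/2 = -L*(-4 + L))
s = -22 (s = 0 - 22 = -22)
(s + K(13))*r(D(4)) = (-22 + (3 - 1*13))*(4*(4*(4 - 1*4))) = (-22 + (3 - 13))*(4*(4*(4 - 4))) = (-22 - 10)*(4*(4*0)) = -128*0 = -32*0 = 0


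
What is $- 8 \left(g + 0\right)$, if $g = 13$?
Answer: $-104$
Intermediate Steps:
$- 8 \left(g + 0\right) = - 8 \left(13 + 0\right) = \left(-8\right) 13 = -104$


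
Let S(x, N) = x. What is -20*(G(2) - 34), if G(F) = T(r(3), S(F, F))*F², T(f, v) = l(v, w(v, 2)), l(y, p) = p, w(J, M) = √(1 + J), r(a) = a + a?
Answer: 680 - 80*√3 ≈ 541.44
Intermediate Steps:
r(a) = 2*a
T(f, v) = √(1 + v)
G(F) = F²*√(1 + F) (G(F) = √(1 + F)*F² = F²*√(1 + F))
-20*(G(2) - 34) = -20*(2²*√(1 + 2) - 34) = -20*(4*√3 - 34) = -20*(-34 + 4*√3) = 680 - 80*√3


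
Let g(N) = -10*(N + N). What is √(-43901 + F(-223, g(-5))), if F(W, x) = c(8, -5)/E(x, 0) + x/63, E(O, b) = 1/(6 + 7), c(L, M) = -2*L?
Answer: I*√19451369/21 ≈ 210.02*I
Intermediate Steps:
g(N) = -20*N
E(O, b) = 1/13
F(W, x) = -208 + x/63 (F(W, x) = (-2*8)/(1/13) + x/63 = -16*13 + x*(1/63) = -208 + x/63)
√(-43901 + F(-223, g(-5))) = √(-43901 + (-208 + (-20*(-5))/63)) = √(-43901 + (-208 + (1/63)*100)) = √(-43901 + (-208 + 100/63)) = √(-43901 - 13004/63) = √(-2778767/63) = I*√19451369/21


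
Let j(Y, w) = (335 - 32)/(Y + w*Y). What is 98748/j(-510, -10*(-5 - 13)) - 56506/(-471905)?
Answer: -1433871992196694/47662405 ≈ -3.0084e+7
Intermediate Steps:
j(Y, w) = 303/(Y + Y*w)
98748/j(-510, -10*(-5 - 13)) - 56506/(-471905) = 98748/((303/(-510*(1 - 10*(-5 - 13))))) - 56506/(-471905) = 98748/((303*(-1/510)/(1 - 10*(-18)))) - 56506*(-1/471905) = 98748/((303*(-1/510)/(1 + 180))) + 56506/471905 = 98748/((303*(-1/510)/181)) + 56506/471905 = 98748/((303*(-1/510)*(1/181))) + 56506/471905 = 98748/(-101/30770) + 56506/471905 = 98748*(-30770/101) + 56506/471905 = -3038475960/101 + 56506/471905 = -1433871992196694/47662405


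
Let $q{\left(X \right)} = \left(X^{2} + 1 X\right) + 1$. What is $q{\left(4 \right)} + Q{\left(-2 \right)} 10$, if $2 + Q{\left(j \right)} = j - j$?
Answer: $1$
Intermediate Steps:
$Q{\left(j \right)} = -2$ ($Q{\left(j \right)} = -2 + \left(j - j\right) = -2 + 0 = -2$)
$q{\left(X \right)} = 1 + X + X^{2}$ ($q{\left(X \right)} = \left(X^{2} + X\right) + 1 = \left(X + X^{2}\right) + 1 = 1 + X + X^{2}$)
$q{\left(4 \right)} + Q{\left(-2 \right)} 10 = \left(1 + 4 + 4^{2}\right) - 20 = \left(1 + 4 + 16\right) - 20 = 21 - 20 = 1$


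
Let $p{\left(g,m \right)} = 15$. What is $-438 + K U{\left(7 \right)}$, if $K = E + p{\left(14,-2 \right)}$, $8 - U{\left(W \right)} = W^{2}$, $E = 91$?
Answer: $-4784$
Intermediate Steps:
$U{\left(W \right)} = 8 - W^{2}$
$K = 106$ ($K = 91 + 15 = 106$)
$-438 + K U{\left(7 \right)} = -438 + 106 \left(8 - 7^{2}\right) = -438 + 106 \left(8 - 49\right) = -438 + 106 \left(-41\right) = -438 - 4346 = -4784$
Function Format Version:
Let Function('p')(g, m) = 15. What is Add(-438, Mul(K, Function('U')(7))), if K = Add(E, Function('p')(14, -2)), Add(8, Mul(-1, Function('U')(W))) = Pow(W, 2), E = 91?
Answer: -4784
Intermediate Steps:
Function('U')(W) = Add(8, Mul(-1, Pow(W, 2)))
K = 106 (K = Add(91, 15) = 106)
Add(-438, Mul(K, Function('U')(7))) = Add(-438, Mul(106, Add(8, Mul(-1, Pow(7, 2))))) = Add(-438, Mul(106, Add(8, Mul(-1, 49)))) = Add(-438, Mul(106, Add(8, -49))) = Add(-438, Mul(106, -41)) = Add(-438, -4346) = -4784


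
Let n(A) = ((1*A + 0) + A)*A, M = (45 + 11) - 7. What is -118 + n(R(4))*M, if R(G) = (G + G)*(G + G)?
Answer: 401290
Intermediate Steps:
R(G) = 4*G**2 (R(G) = (2*G)*(2*G) = 4*G**2)
M = 49 (M = 56 - 7 = 49)
n(A) = 2*A**2 (n(A) = ((A + 0) + A)*A = (A + A)*A = (2*A)*A = 2*A**2)
-118 + n(R(4))*M = -118 + (2*(4*4**2)**2)*49 = -118 + (2*(4*16)**2)*49 = -118 + (2*64**2)*49 = -118 + (2*4096)*49 = -118 + 8192*49 = -118 + 401408 = 401290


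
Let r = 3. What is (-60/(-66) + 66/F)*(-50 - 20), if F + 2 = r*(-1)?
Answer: 9464/11 ≈ 860.36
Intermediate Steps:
F = -5 (F = -2 + 3*(-1) = -2 - 3 = -5)
(-60/(-66) + 66/F)*(-50 - 20) = (-60/(-66) + 66/(-5))*(-50 - 20) = (-60*(-1/66) + 66*(-1/5))*(-70) = (10/11 - 66/5)*(-70) = -676/55*(-70) = 9464/11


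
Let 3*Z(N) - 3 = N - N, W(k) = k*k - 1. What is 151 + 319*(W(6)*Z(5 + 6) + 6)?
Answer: 13230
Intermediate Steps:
W(k) = -1 + k² (W(k) = k² - 1 = -1 + k²)
Z(N) = 1 (Z(N) = 1 + (N - N)/3 = 1 + (⅓)*0 = 1 + 0 = 1)
151 + 319*(W(6)*Z(5 + 6) + 6) = 151 + 319*((-1 + 6²)*1 + 6) = 151 + 319*((-1 + 36)*1 + 6) = 151 + 319*(35*1 + 6) = 151 + 319*(35 + 6) = 151 + 319*41 = 151 + 13079 = 13230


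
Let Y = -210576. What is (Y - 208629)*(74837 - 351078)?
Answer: 115801608405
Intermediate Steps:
(Y - 208629)*(74837 - 351078) = (-210576 - 208629)*(74837 - 351078) = -419205*(-276241) = 115801608405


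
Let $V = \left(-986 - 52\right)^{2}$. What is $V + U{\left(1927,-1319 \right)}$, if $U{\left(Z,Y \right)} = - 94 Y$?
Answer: $1201430$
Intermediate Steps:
$V = 1077444$ ($V = \left(-1038\right)^{2} = 1077444$)
$V + U{\left(1927,-1319 \right)} = 1077444 - -123986 = 1077444 + 123986 = 1201430$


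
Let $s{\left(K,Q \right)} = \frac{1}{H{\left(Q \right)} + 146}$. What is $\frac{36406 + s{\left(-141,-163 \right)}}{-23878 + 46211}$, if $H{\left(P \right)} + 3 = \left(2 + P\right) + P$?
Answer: $\frac{6589485}{4042273} \approx 1.6301$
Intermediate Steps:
$H{\left(P \right)} = -1 + 2 P$ ($H{\left(P \right)} = -3 + \left(\left(2 + P\right) + P\right) = -3 + \left(2 + 2 P\right) = -1 + 2 P$)
$s{\left(K,Q \right)} = \frac{1}{145 + 2 Q}$ ($s{\left(K,Q \right)} = \frac{1}{\left(-1 + 2 Q\right) + 146} = \frac{1}{145 + 2 Q}$)
$\frac{36406 + s{\left(-141,-163 \right)}}{-23878 + 46211} = \frac{36406 + \frac{1}{145 + 2 \left(-163\right)}}{-23878 + 46211} = \frac{36406 + \frac{1}{145 - 326}}{22333} = \left(36406 + \frac{1}{-181}\right) \frac{1}{22333} = \left(36406 - \frac{1}{181}\right) \frac{1}{22333} = \frac{6589485}{181} \cdot \frac{1}{22333} = \frac{6589485}{4042273}$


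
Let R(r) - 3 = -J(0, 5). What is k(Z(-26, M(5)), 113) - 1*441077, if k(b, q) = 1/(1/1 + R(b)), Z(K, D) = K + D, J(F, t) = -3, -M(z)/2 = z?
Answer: -3087538/7 ≈ -4.4108e+5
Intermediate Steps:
M(z) = -2*z
Z(K, D) = D + K
R(r) = 6 (R(r) = 3 - 1*(-3) = 3 + 3 = 6)
k(b, q) = 1/7 (k(b, q) = 1/(1/1 + 6) = 1/(1 + 6) = 1/7)
k(Z(-26, M(5)), 113) - 1*441077 = 1/7 - 1*441077 = 1/7 - 441077 = -3087538/7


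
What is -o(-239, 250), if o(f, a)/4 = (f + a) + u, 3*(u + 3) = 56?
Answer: -320/3 ≈ -106.67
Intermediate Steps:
u = 47/3 (u = -3 + (⅓)*56 = -3 + 56/3 = 47/3 ≈ 15.667)
o(f, a) = 188/3 + 4*a + 4*f (o(f, a) = 4*((f + a) + 47/3) = 4*((a + f) + 47/3) = 4*(47/3 + a + f) = 188/3 + 4*a + 4*f)
-o(-239, 250) = -(188/3 + 4*250 + 4*(-239)) = -(188/3 + 1000 - 956) = -1*320/3 = -320/3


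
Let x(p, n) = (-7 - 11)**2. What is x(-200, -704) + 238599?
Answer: 238923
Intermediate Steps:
x(p, n) = 324 (x(p, n) = (-18)**2 = 324)
x(-200, -704) + 238599 = 324 + 238599 = 238923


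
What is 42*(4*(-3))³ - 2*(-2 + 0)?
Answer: -72572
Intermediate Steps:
42*(4*(-3))³ - 2*(-2 + 0) = 42*(-12)³ - 2*(-2) = 42*(-1728) + 4 = -72576 + 4 = -72572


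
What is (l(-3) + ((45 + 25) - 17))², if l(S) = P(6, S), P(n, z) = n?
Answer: 3481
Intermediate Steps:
l(S) = 6
(l(-3) + ((45 + 25) - 17))² = (6 + ((45 + 25) - 17))² = (6 + (70 - 17))² = (6 + 53)² = 59² = 3481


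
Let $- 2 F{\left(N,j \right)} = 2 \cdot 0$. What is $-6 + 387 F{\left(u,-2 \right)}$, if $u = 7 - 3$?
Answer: $-6$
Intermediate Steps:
$u = 4$
$F{\left(N,j \right)} = 0$ ($F{\left(N,j \right)} = - \frac{2 \cdot 0}{2} = \left(- \frac{1}{2}\right) 0 = 0$)
$-6 + 387 F{\left(u,-2 \right)} = -6 + 387 \cdot 0 = -6 + 0 = -6$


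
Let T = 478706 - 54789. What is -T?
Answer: -423917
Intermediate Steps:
T = 423917
-T = -1*423917 = -423917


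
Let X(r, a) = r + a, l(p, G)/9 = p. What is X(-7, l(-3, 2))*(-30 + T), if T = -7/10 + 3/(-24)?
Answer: 20961/20 ≈ 1048.1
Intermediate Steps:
l(p, G) = 9*p
X(r, a) = a + r
T = -33/40 (T = -7*1/10 + 3*(-1/24) = -7/10 - 1/8 = -33/40 ≈ -0.82500)
X(-7, l(-3, 2))*(-30 + T) = (9*(-3) - 7)*(-30 - 33/40) = (-27 - 7)*(-1233/40) = -34*(-1233/40) = 20961/20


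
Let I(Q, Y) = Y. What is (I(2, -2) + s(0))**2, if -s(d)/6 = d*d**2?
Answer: 4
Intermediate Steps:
s(d) = -6*d**3 (s(d) = -6*d*d**2 = -6*d**3)
(I(2, -2) + s(0))**2 = (-2 - 6*0**3)**2 = (-2 - 6*0)**2 = (-2 + 0)**2 = (-2)**2 = 4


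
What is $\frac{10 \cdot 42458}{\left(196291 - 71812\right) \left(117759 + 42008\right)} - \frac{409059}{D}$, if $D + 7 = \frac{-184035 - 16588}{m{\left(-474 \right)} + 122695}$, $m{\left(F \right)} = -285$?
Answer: $\frac{995831871222327708610}{21031036272142749} \approx 47351.0$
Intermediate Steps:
$D = - \frac{1057493}{122410}$ ($D = -7 + \frac{-184035 - 16588}{-285 + 122695} = -7 - \frac{200623}{122410} = - \frac{1057493}{122410} \approx -8.6389$)
$\frac{10 \cdot 42458}{\left(196291 - 71812\right) \left(117759 + 42008\right)} - \frac{409059}{D} = \frac{10 \cdot 42458}{\left(196291 - 71812\right) \left(117759 + 42008\right)} - \frac{409059}{- \frac{1057493}{122410}} = \frac{424580}{124479 \cdot 159767} - - \frac{50072912190}{1057493} = \frac{424580}{19887636393} + \frac{50072912190}{1057493} = \frac{995831871222327708610}{21031036272142749}$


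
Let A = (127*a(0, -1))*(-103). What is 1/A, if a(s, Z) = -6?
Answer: 1/78486 ≈ 1.2741e-5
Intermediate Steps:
A = 78486 (A = (127*(-6))*(-103) = -762*(-103) = 78486)
1/A = 1/78486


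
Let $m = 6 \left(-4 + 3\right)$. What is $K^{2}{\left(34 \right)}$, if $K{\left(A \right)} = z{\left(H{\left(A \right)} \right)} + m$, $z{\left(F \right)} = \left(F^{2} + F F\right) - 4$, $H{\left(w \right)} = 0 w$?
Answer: $100$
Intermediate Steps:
$H{\left(w \right)} = 0$
$z{\left(F \right)} = -4 + 2 F^{2}$ ($z{\left(F \right)} = \left(F^{2} + F^{2}\right) - 4 = 2 F^{2} - 4 = -4 + 2 F^{2}$)
$m = -6$ ($m = 6 \left(-1\right) = -6$)
$K{\left(A \right)} = -10$ ($K{\left(A \right)} = \left(-4 + 2 \cdot 0^{2}\right) - 6 = \left(-4 + 2 \cdot 0\right) - 6 = \left(-4 + 0\right) - 6 = -4 - 6 = -10$)
$K^{2}{\left(34 \right)} = \left(-10\right)^{2} = 100$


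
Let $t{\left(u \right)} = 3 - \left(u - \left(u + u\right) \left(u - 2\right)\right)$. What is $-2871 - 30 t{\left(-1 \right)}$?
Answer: $-3171$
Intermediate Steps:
$t{\left(u \right)} = 3 - u + 2 u \left(-2 + u\right)$ ($t{\left(u \right)} = 3 - \left(u - 2 u \left(-2 + u\right)\right) = 3 + \left(- u + 2 u \left(-2 + u\right)\right) = 3 - u + 2 u \left(-2 + u\right)$)
$-2871 - 30 t{\left(-1 \right)} = -2871 - 30 \left(3 - -5 + 2 \left(-1\right)^{2}\right) = -2871 - 30 \left(3 + 5 + 2 \cdot 1\right) = -2871 - 30 \left(3 + 5 + 2\right) = -2871 + \left(0 - 300\right) = -2871 - 300 = -3171$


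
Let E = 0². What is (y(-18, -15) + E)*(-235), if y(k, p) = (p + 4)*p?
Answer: -38775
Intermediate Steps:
E = 0
y(k, p) = p*(4 + p) (y(k, p) = (4 + p)*p = p*(4 + p))
(y(-18, -15) + E)*(-235) = (-15*(4 - 15) + 0)*(-235) = (-15*(-11) + 0)*(-235) = (165 + 0)*(-235) = 165*(-235) = -38775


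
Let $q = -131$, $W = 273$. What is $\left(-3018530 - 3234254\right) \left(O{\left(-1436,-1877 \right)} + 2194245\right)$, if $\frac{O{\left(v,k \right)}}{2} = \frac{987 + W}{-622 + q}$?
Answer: $- \frac{3443749894709520}{251} \approx -1.372 \cdot 10^{13}$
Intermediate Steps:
$O{\left(v,k \right)} = - \frac{840}{251}$ ($O{\left(v,k \right)} = 2 \frac{987 + 273}{-622 - 131} = 2 \frac{1260}{-753} = 2 \cdot 1260 \left(- \frac{1}{753}\right) = 2 \left(- \frac{420}{251}\right) = - \frac{840}{251}$)
$\left(-3018530 - 3234254\right) \left(O{\left(-1436,-1877 \right)} + 2194245\right) = \left(-3018530 - 3234254\right) \left(- \frac{840}{251} + 2194245\right) = \left(-6252784\right) \frac{550754655}{251} = - \frac{3443749894709520}{251}$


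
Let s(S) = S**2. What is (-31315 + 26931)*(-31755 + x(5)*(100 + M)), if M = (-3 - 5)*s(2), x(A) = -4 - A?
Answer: 141896928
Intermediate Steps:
M = -32 (M = (-3 - 5)*2**2 = -8*4 = -32)
(-31315 + 26931)*(-31755 + x(5)*(100 + M)) = (-31315 + 26931)*(-31755 + (-4 - 1*5)*(100 - 32)) = -4384*(-31755 + (-4 - 5)*68) = -4384*(-31755 - 9*68) = -4384*(-31755 - 612) = -4384*(-32367) = 141896928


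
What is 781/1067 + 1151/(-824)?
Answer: -53143/79928 ≈ -0.66489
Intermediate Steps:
781/1067 + 1151/(-824) = 781*(1/1067) + 1151*(-1/824) = 71/97 - 1151/824 = -53143/79928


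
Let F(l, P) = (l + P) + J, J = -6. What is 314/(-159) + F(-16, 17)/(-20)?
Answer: -1097/636 ≈ -1.7248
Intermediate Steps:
F(l, P) = -6 + P + l (F(l, P) = (l + P) - 6 = (P + l) - 6 = -6 + P + l)
314/(-159) + F(-16, 17)/(-20) = 314/(-159) + (-6 + 17 - 16)/(-20) = 314*(-1/159) - 5*(-1/20) = -314/159 + ¼ = -1097/636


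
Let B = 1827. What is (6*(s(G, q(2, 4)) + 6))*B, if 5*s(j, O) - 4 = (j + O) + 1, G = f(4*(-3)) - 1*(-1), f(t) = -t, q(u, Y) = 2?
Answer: 109620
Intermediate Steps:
G = 13 (G = -4*(-3) - 1*(-1) = -1*(-12) + 1 = 12 + 1 = 13)
s(j, O) = 1 + O/5 + j/5 (s(j, O) = 4/5 + ((j + O) + 1)/5 = 4/5 + ((O + j) + 1)/5 = 4/5 + (1 + O + j)/5 = 4/5 + (1/5 + O/5 + j/5) = 1 + O/5 + j/5)
(6*(s(G, q(2, 4)) + 6))*B = (6*((1 + (1/5)*2 + (1/5)*13) + 6))*1827 = (6*((1 + 2/5 + 13/5) + 6))*1827 = (6*(4 + 6))*1827 = (6*10)*1827 = 60*1827 = 109620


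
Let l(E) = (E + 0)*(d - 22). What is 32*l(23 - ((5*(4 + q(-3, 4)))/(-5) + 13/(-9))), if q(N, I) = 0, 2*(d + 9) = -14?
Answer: -311296/9 ≈ -34588.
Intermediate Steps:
d = -16 (d = -9 + (½)*(-14) = -9 - 7 = -16)
l(E) = -38*E (l(E) = (E + 0)*(-16 - 22) = E*(-38) = -38*E)
32*l(23 - ((5*(4 + q(-3, 4)))/(-5) + 13/(-9))) = 32*(-38*(23 - ((5*(4 + 0))/(-5) + 13/(-9)))) = 32*(-38*(23 - ((5*4)*(-⅕) + 13*(-⅑)))) = 32*(-38*(23 - (20*(-⅕) - 13/9))) = 32*(-38*(23 - (-4 - 13/9))) = 32*(-38*(23 - 1*(-49/9))) = 32*(-38*(23 + 49/9)) = 32*(-38*256/9) = 32*(-9728/9) = -311296/9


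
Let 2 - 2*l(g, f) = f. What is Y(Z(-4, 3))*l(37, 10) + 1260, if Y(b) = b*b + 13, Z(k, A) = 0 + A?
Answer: 1172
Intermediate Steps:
Z(k, A) = A
l(g, f) = 1 - f/2
Y(b) = 13 + b**2 (Y(b) = b**2 + 13 = 13 + b**2)
Y(Z(-4, 3))*l(37, 10) + 1260 = (13 + 3**2)*(1 - 1/2*10) + 1260 = (13 + 9)*(1 - 5) + 1260 = 22*(-4) + 1260 = -88 + 1260 = 1172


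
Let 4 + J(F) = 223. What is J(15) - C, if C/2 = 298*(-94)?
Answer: 56243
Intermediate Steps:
C = -56024 (C = 2*(298*(-94)) = 2*(-28012) = -56024)
J(F) = 219 (J(F) = -4 + 223 = 219)
J(15) - C = 219 - 1*(-56024) = 219 + 56024 = 56243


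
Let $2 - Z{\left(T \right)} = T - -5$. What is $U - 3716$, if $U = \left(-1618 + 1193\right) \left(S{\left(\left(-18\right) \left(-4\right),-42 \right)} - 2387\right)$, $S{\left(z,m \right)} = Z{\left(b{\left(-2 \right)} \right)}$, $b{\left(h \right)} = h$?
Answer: $1011184$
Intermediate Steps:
$Z{\left(T \right)} = -3 - T$ ($Z{\left(T \right)} = 2 - \left(T - -5\right) = 2 - \left(T + 5\right) = 2 - \left(5 + T\right) = -3 - T$)
$S{\left(z,m \right)} = -1$ ($S{\left(z,m \right)} = -3 - -2 = -3 + 2 = -1$)
$U = 1014900$ ($U = \left(-1618 + 1193\right) \left(-1 - 2387\right) = \left(-425\right) \left(-2388\right) = 1014900$)
$U - 3716 = 1014900 - 3716 = 1011184$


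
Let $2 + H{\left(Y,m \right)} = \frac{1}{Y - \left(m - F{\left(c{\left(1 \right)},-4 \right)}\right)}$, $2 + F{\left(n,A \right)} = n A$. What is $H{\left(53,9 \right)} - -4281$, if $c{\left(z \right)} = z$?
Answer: $\frac{162603}{38} \approx 4279.0$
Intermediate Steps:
$F{\left(n,A \right)} = -2 + A n$ ($F{\left(n,A \right)} = -2 + n A = -2 + A n$)
$H{\left(Y,m \right)} = -2 + \frac{1}{-6 + Y - m}$ ($H{\left(Y,m \right)} = -2 + \frac{1}{Y - \left(6 + m\right)} = -2 + \frac{1}{-6 + Y - m}$)
$H{\left(53,9 \right)} - -4281 = \frac{-13 - 18 + 2 \cdot 53}{6 + 9 - 53} - -4281 = \frac{-13 - 18 + 106}{6 + 9 - 53} + 4281 = \frac{1}{-38} \cdot 75 + 4281 = \left(- \frac{1}{38}\right) 75 + 4281 = - \frac{75}{38} + 4281 = \frac{162603}{38}$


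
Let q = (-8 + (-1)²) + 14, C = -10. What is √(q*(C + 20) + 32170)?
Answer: 4*√2015 ≈ 179.55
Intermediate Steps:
q = 7 (q = (-8 + 1) + 14 = -7 + 14 = 7)
√(q*(C + 20) + 32170) = √(7*(-10 + 20) + 32170) = √(7*10 + 32170) = √(70 + 32170) = √32240 = 4*√2015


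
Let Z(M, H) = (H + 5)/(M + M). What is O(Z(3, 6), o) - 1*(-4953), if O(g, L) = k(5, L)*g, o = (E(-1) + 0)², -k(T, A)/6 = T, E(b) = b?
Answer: 4898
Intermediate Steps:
k(T, A) = -6*T
o = 1 (o = (-1 + 0)² = (-1)² = 1)
Z(M, H) = (5 + H)/(2*M) (Z(M, H) = (5 + H)/((2*M)) = (5 + H)*(1/(2*M)) = (5 + H)/(2*M))
O(g, L) = -30*g (O(g, L) = (-6*5)*g = -30*g)
O(Z(3, 6), o) - 1*(-4953) = -15*(5 + 6)/3 - 1*(-4953) = -15*11/3 + 4953 = -30*11/6 + 4953 = -55 + 4953 = 4898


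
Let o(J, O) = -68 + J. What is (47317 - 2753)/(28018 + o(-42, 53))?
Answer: 11141/6977 ≈ 1.5968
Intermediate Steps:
(47317 - 2753)/(28018 + o(-42, 53)) = (47317 - 2753)/(28018 + (-68 - 42)) = 44564/(28018 - 110) = 44564/27908 = 44564*(1/27908) = 11141/6977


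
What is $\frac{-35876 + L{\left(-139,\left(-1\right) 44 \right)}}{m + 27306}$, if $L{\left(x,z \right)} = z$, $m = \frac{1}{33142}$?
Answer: $- \frac{1190460640}{904975453} \approx -1.3155$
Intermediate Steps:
$m = \frac{1}{33142} \approx 3.0173 \cdot 10^{-5}$
$\frac{-35876 + L{\left(-139,\left(-1\right) 44 \right)}}{m + 27306} = \frac{-35876 - 44}{\frac{1}{33142} + 27306} = \frac{-35876 - 44}{\frac{904975453}{33142}} = \left(-35920\right) \frac{33142}{904975453} = - \frac{1190460640}{904975453}$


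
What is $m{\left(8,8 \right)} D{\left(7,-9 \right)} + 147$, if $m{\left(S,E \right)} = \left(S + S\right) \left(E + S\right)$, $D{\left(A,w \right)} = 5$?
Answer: $1427$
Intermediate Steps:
$m{\left(S,E \right)} = 2 S \left(E + S\right)$
$m{\left(8,8 \right)} D{\left(7,-9 \right)} + 147 = 2 \cdot 8 \left(8 + 8\right) 5 + 147 = 2 \cdot 8 \cdot 16 \cdot 5 + 147 = 256 \cdot 5 + 147 = 1280 + 147 = 1427$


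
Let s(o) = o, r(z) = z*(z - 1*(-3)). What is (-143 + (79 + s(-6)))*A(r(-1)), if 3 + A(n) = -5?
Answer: 560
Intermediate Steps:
r(z) = z*(3 + z) (r(z) = z*(z + 3) = z*(3 + z))
A(n) = -8 (A(n) = -3 - 5 = -8)
(-143 + (79 + s(-6)))*A(r(-1)) = (-143 + (79 - 6))*(-8) = (-143 + 73)*(-8) = -70*(-8) = 560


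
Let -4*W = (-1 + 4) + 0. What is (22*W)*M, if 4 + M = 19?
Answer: -495/2 ≈ -247.50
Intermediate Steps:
M = 15 (M = -4 + 19 = 15)
W = -¾ (W = -((-1 + 4) + 0)/4 = -(3 + 0)/4 = -¼*3 = -¾ ≈ -0.75000)
(22*W)*M = (22*(-¾))*15 = -33/2*15 = -495/2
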